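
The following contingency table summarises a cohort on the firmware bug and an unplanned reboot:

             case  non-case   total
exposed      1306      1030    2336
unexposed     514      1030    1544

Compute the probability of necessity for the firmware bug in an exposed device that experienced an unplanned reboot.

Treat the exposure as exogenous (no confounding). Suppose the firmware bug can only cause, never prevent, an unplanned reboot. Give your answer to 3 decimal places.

p₁ = P(outcome | exposed) = 1306/2336 = 0.55908
p₀ = P(outcome | unexposed) = 514/1544 = 0.3329
Under exogeneity and monotonicity, PN = (p₁ − p₀)/p₁.
PN = (0.55908 − 0.3329) / 0.55908 ≈ 0.4045

PN ≈ 0.405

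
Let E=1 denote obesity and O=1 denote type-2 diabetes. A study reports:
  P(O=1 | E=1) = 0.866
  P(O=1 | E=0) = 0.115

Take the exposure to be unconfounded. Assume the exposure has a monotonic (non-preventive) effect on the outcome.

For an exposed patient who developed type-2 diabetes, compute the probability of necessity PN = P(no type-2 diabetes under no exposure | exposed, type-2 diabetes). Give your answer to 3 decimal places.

Let p₁ = 0.866, p₀ = 0.115.
Under exogeneity and monotonicity, PN = (p₁ − p₀) / p₁.
PN = (0.866 − 0.115) / 0.866 = 0.751 / 0.866 ≈ 0.8672

PN ≈ 0.867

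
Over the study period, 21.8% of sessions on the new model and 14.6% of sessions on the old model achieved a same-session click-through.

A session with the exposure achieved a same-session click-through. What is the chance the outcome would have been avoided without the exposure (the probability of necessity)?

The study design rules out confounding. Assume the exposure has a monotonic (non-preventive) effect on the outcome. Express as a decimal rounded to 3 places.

PN ≈ 0.330

p₁ = 0.218, p₀ = 0.146.
Under exogeneity and monotonicity, PN = (p₁ − p₀) / p₁.
PN = (0.218 − 0.146) / 0.218 = 0.072 / 0.218 ≈ 0.3303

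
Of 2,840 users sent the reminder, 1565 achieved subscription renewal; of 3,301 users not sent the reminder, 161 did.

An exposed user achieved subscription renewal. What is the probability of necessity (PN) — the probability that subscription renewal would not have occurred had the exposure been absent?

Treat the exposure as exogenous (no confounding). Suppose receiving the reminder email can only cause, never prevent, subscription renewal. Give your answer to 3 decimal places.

PN ≈ 0.911

p₁ = P(outcome | exposed) = 1565/2840 = 0.55106
p₀ = P(outcome | unexposed) = 161/3301 = 0.048773
Under exogeneity and monotonicity, PN = (p₁ − p₀) / p₁.
PN = (0.55106 − 0.048773) / 0.55106 = 0.50228 / 0.55106 ≈ 0.9115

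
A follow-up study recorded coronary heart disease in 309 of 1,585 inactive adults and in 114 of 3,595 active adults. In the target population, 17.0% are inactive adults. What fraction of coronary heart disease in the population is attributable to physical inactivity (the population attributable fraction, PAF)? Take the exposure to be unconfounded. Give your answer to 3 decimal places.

p₁ = P(outcome | exposed) = 309/1585 = 0.19495
p₀ = P(outcome | unexposed) = 114/3595 = 0.031711
Overall risk P(Y=1) = π·p₁ + (1−π)·p₀ = 0.17×0.19495 + 0.83×0.031711 = 0.059462.
Under exogeneity, PAF = [P(Y=1) − p₀] / P(Y=1).
PAF = (0.059462 − 0.031711) / 0.059462 ≈ 0.4667

PAF ≈ 0.467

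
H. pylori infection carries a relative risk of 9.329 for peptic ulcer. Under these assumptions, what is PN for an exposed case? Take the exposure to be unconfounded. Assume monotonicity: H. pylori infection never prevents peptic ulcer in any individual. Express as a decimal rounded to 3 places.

Under exogeneity and monotonicity, PN = (RR − 1) / RR = 1 − 1/RR.
PN = (9.329 − 1) / 9.329 = 8.329 / 9.329 ≈ 0.8928

PN ≈ 0.893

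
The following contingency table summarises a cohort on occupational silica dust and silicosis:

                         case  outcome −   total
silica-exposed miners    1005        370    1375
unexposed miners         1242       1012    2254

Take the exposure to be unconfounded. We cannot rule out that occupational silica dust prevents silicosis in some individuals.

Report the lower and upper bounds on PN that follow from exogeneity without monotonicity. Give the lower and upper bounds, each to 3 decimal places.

0.246 ≤ PN ≤ 0.614

p₁ = P(outcome | exposed) = 1005/1375 = 0.73091
p₀ = P(outcome | unexposed) = 1242/2254 = 0.55102
Under exogeneity alone the bounds on PN are max{0,(p₁−p₀)/p₁} ≤ PN ≤ min{1,(1−p₀)/p₁}.
  lower = (p₁ − p₀)/p₁ = 0.17989 / 0.73091 ≈ 0.2461
  upper = min{1, (1 − p₀)/p₁} = 0.44898 / 0.73091 ≈ 0.6143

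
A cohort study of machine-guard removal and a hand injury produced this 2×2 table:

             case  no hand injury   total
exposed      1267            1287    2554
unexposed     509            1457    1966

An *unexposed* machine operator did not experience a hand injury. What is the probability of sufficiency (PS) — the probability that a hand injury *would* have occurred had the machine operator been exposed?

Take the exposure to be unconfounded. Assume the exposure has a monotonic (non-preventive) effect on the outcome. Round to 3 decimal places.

p₁ = P(outcome | exposed) = 1267/2554 = 0.49608
p₀ = P(outcome | unexposed) = 509/1966 = 0.2589
Under exogeneity and monotonicity, PS = (p₁ − p₀) / (1 − p₀).
PS = (0.49608 − 0.2589) / (1 − 0.2589) = 0.23718 / 0.7411 ≈ 0.3200

PS ≈ 0.320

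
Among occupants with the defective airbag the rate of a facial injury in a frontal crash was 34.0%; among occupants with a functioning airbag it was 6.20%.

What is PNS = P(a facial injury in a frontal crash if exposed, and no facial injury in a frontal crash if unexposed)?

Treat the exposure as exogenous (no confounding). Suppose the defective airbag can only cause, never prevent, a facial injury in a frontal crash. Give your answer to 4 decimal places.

p₁ = 0.34, p₀ = 0.062.
Under exogeneity and monotonicity, PNS = p₁ − p₀.
PNS = 0.34 − 0.062 = 0.278

PNS ≈ 0.2780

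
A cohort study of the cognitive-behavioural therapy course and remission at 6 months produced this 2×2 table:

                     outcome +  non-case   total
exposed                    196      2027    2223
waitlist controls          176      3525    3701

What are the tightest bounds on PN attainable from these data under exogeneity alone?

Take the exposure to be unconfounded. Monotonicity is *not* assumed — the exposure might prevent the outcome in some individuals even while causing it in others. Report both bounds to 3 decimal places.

0.461 ≤ PN ≤ 1.000

p₁ = P(outcome | exposed) = 196/2223 = 0.088169
p₀ = P(outcome | unexposed) = 176/3701 = 0.047555
Under exogeneity alone the bounds on PN are max{0,(p₁−p₀)/p₁} ≤ PN ≤ min{1,(1−p₀)/p₁}.
  lower = (p₁ − p₀)/p₁ = 0.040614 / 0.088169 ≈ 0.4606
  upper = min{1, (1 − p₀)/p₁} = 0.95245 / 0.088169 ≈ 10.8025 → capped at 1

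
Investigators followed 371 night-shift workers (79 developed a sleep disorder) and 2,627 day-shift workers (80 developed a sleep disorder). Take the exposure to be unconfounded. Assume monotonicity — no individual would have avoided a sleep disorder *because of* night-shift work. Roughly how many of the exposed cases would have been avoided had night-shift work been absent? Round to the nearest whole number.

p₁ = P(outcome | exposed) = 79/371 = 0.21294
p₀ = P(outcome | unexposed) = 80/2627 = 0.030453
PN = (p₁ − p₀)/p₁ = (0.21294 − 0.030453) / 0.21294 ≈ 0.85699.
Attributable cases ≈ PN × (exposed cases) = 0.85699 × 79 ≈ 67.70.

about 68 cases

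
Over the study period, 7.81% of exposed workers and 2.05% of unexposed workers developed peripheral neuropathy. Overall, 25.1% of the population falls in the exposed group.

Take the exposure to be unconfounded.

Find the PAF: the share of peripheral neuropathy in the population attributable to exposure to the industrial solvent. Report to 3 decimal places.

p₁ = 0.0781, p₀ = 0.0205.
Overall risk P(Y=1) = π·p₁ + (1−π)·p₀ = 0.251×0.0781 + 0.749×0.0205 = 0.034958.
Under exogeneity, PAF = [P(Y=1) − p₀] / P(Y=1).
PAF = (0.034958 − 0.0205) / 0.034958 ≈ 0.4136

PAF ≈ 0.414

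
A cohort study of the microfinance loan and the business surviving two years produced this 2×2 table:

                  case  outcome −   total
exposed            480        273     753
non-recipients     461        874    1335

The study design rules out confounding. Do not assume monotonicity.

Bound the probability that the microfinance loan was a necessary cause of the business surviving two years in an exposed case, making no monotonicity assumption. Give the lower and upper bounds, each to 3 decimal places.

0.458 ≤ PN ≤ 1.000

p₁ = P(outcome | exposed) = 480/753 = 0.63745
p₀ = P(outcome | unexposed) = 461/1335 = 0.34532
Under exogeneity alone the bounds on PN are max{0,(p₁−p₀)/p₁} ≤ PN ≤ min{1,(1−p₀)/p₁}.
  lower = (p₁ − p₀)/p₁ = 0.29213 / 0.63745 ≈ 0.4583
  upper = min{1, (1 − p₀)/p₁} = 0.65468 / 0.63745 ≈ 1.0270 → capped at 1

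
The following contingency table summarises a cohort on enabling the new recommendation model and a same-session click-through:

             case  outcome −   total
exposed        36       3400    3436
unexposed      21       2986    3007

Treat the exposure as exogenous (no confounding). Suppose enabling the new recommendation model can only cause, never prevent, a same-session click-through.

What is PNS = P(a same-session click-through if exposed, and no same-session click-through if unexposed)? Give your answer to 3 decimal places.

PNS ≈ 0.003

p₁ = P(outcome | exposed) = 36/3436 = 0.010477
p₀ = P(outcome | unexposed) = 21/3007 = 0.0069837
Under exogeneity and monotonicity, PNS = p₁ − p₀.
PNS = 0.010477 − 0.0069837 = 0.0034936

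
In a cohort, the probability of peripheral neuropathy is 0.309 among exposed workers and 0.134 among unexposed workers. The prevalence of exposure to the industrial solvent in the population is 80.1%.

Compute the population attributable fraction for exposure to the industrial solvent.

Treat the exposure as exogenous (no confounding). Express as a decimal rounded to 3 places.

Let p₁ = 0.309, p₀ = 0.134.
Overall risk P(Y=1) = π·p₁ + (1−π)·p₀ = 0.801×0.309 + 0.199×0.134 = 0.27418.
Under exogeneity, PAF = [P(Y=1) − p₀] / P(Y=1).
PAF = (0.27418 − 0.134) / 0.27418 ≈ 0.5113

PAF ≈ 0.511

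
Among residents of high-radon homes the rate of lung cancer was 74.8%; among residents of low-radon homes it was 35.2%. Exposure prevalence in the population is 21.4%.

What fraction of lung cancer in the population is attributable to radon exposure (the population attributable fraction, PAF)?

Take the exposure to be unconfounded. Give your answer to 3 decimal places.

p₁ = 0.748, p₀ = 0.352.
Overall risk P(Y=1) = π·p₁ + (1−π)·p₀ = 0.214×0.748 + 0.786×0.352 = 0.43674.
Under exogeneity, PAF = [P(Y=1) − p₀] / P(Y=1).
PAF = (0.43674 − 0.352) / 0.43674 ≈ 0.1940

PAF ≈ 0.194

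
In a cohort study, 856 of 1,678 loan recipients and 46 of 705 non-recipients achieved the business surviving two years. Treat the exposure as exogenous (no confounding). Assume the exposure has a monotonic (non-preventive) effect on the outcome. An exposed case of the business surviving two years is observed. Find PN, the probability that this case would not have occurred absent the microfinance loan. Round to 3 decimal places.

PN ≈ 0.872

p₁ = P(outcome | exposed) = 856/1678 = 0.51013
p₀ = P(outcome | unexposed) = 46/705 = 0.065248
Under exogeneity and monotonicity, PN = (p₁ − p₀) / p₁.
PN = (0.51013 − 0.065248) / 0.51013 = 0.44488 / 0.51013 ≈ 0.8721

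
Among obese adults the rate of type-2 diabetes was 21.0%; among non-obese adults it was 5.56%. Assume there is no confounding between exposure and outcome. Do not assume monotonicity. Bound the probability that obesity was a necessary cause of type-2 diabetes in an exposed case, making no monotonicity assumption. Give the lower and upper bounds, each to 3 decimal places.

p₁ = 0.21, p₀ = 0.0556.
Under exogeneity alone the bounds on PN are max{0,(p₁−p₀)/p₁} ≤ PN ≤ min{1,(1−p₀)/p₁}.
  lower = (p₁ − p₀)/p₁ = 0.1544 / 0.21 ≈ 0.7352
  upper = min{1, (1 − p₀)/p₁} = 0.9444 / 0.21 ≈ 4.4971 → capped at 1

0.735 ≤ PN ≤ 1.000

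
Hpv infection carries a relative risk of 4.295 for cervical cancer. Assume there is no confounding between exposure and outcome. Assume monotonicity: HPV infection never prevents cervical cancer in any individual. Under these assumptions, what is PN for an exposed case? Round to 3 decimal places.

PN ≈ 0.767

Under exogeneity and monotonicity, PN = (RR − 1) / RR = 1 − 1/RR.
PN = (4.295 − 1) / 4.295 = 3.295 / 4.295 ≈ 0.7672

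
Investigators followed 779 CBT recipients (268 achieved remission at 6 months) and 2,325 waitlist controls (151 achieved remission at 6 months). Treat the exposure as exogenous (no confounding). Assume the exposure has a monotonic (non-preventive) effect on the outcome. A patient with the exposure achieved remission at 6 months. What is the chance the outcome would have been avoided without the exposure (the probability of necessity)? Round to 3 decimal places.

PN ≈ 0.811

p₁ = P(outcome | exposed) = 268/779 = 0.34403
p₀ = P(outcome | unexposed) = 151/2325 = 0.064946
Under exogeneity and monotonicity, PN = (p₁ − p₀) / p₁.
PN = (0.34403 − 0.064946) / 0.34403 = 0.27908 / 0.34403 ≈ 0.8112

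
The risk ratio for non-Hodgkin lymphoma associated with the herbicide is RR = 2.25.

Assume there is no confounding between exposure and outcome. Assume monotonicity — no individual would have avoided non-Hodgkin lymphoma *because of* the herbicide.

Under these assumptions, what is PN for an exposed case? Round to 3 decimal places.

PN ≈ 0.556

Under exogeneity and monotonicity, PN = (RR − 1) / RR = 1 − 1/RR.
PN = (2.25 − 1) / 2.25 = 1.25 / 2.25 ≈ 0.5556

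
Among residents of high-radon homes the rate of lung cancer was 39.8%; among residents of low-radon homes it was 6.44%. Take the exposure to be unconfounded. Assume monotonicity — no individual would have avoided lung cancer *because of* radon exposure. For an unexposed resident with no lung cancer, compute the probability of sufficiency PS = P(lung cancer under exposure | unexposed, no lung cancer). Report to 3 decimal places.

PS ≈ 0.357

p₁ = 0.398, p₀ = 0.0644.
Under exogeneity and monotonicity, PS = (p₁ − p₀) / (1 − p₀).
PS = (0.398 − 0.0644) / (1 − 0.0644) = 0.3336 / 0.9356 ≈ 0.3566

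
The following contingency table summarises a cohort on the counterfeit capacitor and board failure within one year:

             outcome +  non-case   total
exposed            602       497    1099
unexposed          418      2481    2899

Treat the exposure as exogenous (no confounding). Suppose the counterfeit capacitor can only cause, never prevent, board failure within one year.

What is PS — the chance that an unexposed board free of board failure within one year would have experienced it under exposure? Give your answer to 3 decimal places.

p₁ = P(outcome | exposed) = 602/1099 = 0.54777
p₀ = P(outcome | unexposed) = 418/2899 = 0.14419
Under exogeneity and monotonicity, PS = (p₁ − p₀)/(1 − p₀).
PS = (0.54777 − 0.14419) / 0.85581 ≈ 0.4716

PS ≈ 0.472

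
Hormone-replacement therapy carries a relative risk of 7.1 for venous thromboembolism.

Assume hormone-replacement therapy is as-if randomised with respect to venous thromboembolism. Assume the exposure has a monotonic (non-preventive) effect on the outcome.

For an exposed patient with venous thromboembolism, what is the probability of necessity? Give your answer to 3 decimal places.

Under exogeneity and monotonicity, PN = (RR − 1) / RR = 1 − 1/RR.
PN = (7.1 − 1) / 7.1 = 6.1 / 7.1 ≈ 0.8592

PN ≈ 0.859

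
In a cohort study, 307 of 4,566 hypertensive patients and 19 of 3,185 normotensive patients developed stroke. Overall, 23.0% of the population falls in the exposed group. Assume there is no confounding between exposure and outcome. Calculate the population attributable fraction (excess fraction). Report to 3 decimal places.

p₁ = P(outcome | exposed) = 307/4566 = 0.067236
p₀ = P(outcome | unexposed) = 19/3185 = 0.0059655
Overall risk P(Y=1) = π·p₁ + (1−π)·p₀ = 0.23×0.067236 + 0.77×0.0059655 = 0.020058.
Under exogeneity, PAF = [P(Y=1) − p₀] / P(Y=1).
PAF = (0.020058 − 0.0059655) / 0.020058 ≈ 0.7026

PAF ≈ 0.703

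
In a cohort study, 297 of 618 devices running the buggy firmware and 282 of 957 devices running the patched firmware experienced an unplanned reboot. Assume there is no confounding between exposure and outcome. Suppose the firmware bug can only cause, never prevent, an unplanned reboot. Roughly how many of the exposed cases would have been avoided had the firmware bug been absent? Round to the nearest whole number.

about 115 cases

p₁ = P(outcome | exposed) = 297/618 = 0.48058
p₀ = P(outcome | unexposed) = 282/957 = 0.29467
PN = (p₁ − p₀)/p₁ = (0.48058 − 0.29467) / 0.48058 ≈ 0.38685.
Attributable cases ≈ PN × (exposed cases) = 0.38685 × 297 ≈ 114.89.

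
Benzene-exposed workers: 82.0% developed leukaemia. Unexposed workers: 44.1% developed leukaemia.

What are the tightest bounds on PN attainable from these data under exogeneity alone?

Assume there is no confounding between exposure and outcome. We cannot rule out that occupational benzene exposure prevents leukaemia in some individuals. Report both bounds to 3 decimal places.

p₁ = 0.82, p₀ = 0.441.
Under exogeneity alone the bounds on PN are max{0,(p₁−p₀)/p₁} ≤ PN ≤ min{1,(1−p₀)/p₁}.
  lower = (p₁ − p₀)/p₁ = 0.379 / 0.82 ≈ 0.4622
  upper = min{1, (1 − p₀)/p₁} = 0.559 / 0.82 ≈ 0.6817

0.462 ≤ PN ≤ 0.682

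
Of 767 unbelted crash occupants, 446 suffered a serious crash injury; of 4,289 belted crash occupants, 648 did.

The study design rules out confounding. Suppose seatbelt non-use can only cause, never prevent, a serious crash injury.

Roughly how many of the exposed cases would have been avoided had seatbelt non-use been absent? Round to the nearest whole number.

p₁ = P(outcome | exposed) = 446/767 = 0.58149
p₀ = P(outcome | unexposed) = 648/4289 = 0.15108
PN = (p₁ − p₀)/p₁ = (0.58149 − 0.15108) / 0.58149 ≈ 0.74018.
Attributable cases ≈ PN × (exposed cases) = 0.74018 × 446 ≈ 330.12.

about 330 cases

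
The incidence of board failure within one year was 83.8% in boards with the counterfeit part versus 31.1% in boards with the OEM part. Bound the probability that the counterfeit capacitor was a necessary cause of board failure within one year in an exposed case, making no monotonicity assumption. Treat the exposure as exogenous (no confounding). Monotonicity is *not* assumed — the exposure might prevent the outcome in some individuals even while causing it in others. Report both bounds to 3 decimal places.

0.629 ≤ PN ≤ 0.822

p₁ = 0.838, p₀ = 0.311.
Under exogeneity alone the bounds on PN are max{0,(p₁−p₀)/p₁} ≤ PN ≤ min{1,(1−p₀)/p₁}.
  lower = (p₁ − p₀)/p₁ = 0.527 / 0.838 ≈ 0.6289
  upper = min{1, (1 − p₀)/p₁} = 0.689 / 0.838 ≈ 0.8222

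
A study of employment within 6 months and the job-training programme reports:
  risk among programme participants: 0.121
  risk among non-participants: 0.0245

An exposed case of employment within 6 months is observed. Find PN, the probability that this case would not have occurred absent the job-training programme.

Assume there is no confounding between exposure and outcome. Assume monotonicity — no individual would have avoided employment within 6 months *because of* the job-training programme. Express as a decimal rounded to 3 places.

PN ≈ 0.798

Let p₁ = 0.121, p₀ = 0.0245.
Under exogeneity and monotonicity, PN = (p₁ − p₀) / p₁.
PN = (0.121 − 0.0245) / 0.121 = 0.0965 / 0.121 ≈ 0.7975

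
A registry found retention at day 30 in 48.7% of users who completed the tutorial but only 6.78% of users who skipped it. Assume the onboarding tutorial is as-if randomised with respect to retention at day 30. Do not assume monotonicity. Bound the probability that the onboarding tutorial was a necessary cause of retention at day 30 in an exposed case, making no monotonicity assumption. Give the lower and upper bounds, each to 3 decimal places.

0.861 ≤ PN ≤ 1.000

p₁ = 0.487, p₀ = 0.0678.
Under exogeneity alone the bounds on PN are max{0,(p₁−p₀)/p₁} ≤ PN ≤ min{1,(1−p₀)/p₁}.
  lower = (p₁ − p₀)/p₁ = 0.4192 / 0.487 ≈ 0.8608
  upper = min{1, (1 − p₀)/p₁} = 0.9322 / 0.487 ≈ 1.9142 → capped at 1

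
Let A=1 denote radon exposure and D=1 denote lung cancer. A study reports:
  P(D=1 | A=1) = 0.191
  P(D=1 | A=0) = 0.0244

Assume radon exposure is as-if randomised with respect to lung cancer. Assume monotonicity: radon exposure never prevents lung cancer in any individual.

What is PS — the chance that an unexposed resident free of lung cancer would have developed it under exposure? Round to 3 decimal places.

Let p₁ = 0.191, p₀ = 0.0244.
Under exogeneity and monotonicity, PS = (p₁ − p₀) / (1 − p₀).
PS = (0.191 − 0.0244) / (1 − 0.0244) = 0.1666 / 0.9756 ≈ 0.1708

PS ≈ 0.171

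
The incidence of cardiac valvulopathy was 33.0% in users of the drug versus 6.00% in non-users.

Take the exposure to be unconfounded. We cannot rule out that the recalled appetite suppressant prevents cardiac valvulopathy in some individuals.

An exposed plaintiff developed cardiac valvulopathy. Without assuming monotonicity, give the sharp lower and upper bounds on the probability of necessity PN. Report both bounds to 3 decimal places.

0.818 ≤ PN ≤ 1.000

p₁ = 0.33, p₀ = 0.06.
Under exogeneity alone the bounds on PN are max{0,(p₁−p₀)/p₁} ≤ PN ≤ min{1,(1−p₀)/p₁}.
  lower = (p₁ − p₀)/p₁ = 0.27 / 0.33 ≈ 0.8182
  upper = min{1, (1 − p₀)/p₁} = 0.94 / 0.33 ≈ 2.8485 → capped at 1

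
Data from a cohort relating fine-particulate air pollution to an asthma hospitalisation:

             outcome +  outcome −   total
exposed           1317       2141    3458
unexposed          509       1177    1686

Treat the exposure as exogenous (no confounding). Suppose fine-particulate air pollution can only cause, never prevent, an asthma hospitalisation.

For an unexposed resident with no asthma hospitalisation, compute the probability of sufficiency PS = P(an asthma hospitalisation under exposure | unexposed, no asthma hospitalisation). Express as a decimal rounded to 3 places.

p₁ = P(outcome | exposed) = 1317/3458 = 0.38086
p₀ = P(outcome | unexposed) = 509/1686 = 0.3019
Under exogeneity and monotonicity, PS = (p₁ − p₀) / (1 − p₀).
PS = (0.38086 − 0.3019) / (1 − 0.3019) = 0.078958 / 0.6981 ≈ 0.1131

PS ≈ 0.113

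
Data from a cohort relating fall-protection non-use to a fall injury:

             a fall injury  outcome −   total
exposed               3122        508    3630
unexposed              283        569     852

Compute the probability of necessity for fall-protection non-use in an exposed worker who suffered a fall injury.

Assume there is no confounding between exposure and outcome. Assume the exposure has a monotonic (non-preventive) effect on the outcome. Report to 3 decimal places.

p₁ = P(outcome | exposed) = 3122/3630 = 0.86006
p₀ = P(outcome | unexposed) = 283/852 = 0.33216
Under exogeneity and monotonicity, PN = (p₁ − p₀)/p₁.
PN = (0.86006 − 0.33216) / 0.86006 ≈ 0.6138

PN ≈ 0.614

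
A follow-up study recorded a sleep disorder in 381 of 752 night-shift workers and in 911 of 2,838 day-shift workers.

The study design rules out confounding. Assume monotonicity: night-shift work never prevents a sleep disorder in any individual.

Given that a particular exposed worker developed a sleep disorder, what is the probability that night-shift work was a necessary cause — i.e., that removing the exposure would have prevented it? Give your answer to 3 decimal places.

p₁ = P(outcome | exposed) = 381/752 = 0.50665
p₀ = P(outcome | unexposed) = 911/2838 = 0.321
Under exogeneity and monotonicity, PN = (p₁ − p₀) / p₁.
PN = (0.50665 − 0.321) / 0.50665 = 0.18565 / 0.50665 ≈ 0.3664

PN ≈ 0.366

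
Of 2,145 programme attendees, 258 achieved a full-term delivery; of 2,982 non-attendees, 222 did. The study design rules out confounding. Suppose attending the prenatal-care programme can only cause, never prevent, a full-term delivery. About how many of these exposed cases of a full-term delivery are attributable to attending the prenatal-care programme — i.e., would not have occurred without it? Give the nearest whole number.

p₁ = P(outcome | exposed) = 258/2145 = 0.12028
p₀ = P(outcome | unexposed) = 222/2982 = 0.074447
PN = (p₁ − p₀)/p₁ = (0.12028 − 0.074447) / 0.12028 ≈ 0.38105.
Attributable cases ≈ PN × (exposed cases) = 0.38105 × 258 ≈ 98.31.

about 98 cases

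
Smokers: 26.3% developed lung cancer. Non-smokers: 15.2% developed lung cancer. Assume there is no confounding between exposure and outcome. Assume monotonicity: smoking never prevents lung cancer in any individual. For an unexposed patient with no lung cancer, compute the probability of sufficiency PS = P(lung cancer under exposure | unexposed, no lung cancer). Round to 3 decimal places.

PS ≈ 0.131

p₁ = 0.263, p₀ = 0.152.
Under exogeneity and monotonicity, PS = (p₁ − p₀) / (1 − p₀).
PS = (0.263 − 0.152) / (1 − 0.152) = 0.111 / 0.848 ≈ 0.1309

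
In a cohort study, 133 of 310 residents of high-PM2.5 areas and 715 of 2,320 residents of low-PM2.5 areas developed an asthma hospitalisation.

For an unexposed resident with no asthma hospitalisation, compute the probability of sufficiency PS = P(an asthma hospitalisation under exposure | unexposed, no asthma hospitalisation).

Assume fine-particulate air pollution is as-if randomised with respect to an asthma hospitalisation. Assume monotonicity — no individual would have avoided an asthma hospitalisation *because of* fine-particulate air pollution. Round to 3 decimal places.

p₁ = P(outcome | exposed) = 133/310 = 0.42903
p₀ = P(outcome | unexposed) = 715/2320 = 0.30819
Under exogeneity and monotonicity, PS = (p₁ − p₀) / (1 − p₀).
PS = (0.42903 − 0.30819) / (1 − 0.30819) = 0.12084 / 0.69181 ≈ 0.1747

PS ≈ 0.175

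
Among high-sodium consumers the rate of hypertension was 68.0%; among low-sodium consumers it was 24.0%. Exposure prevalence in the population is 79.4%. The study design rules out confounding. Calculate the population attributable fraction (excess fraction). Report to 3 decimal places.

PAF ≈ 0.593

p₁ = 0.68, p₀ = 0.24.
Overall risk P(Y=1) = π·p₁ + (1−π)·p₀ = 0.794×0.68 + 0.206×0.24 = 0.58936.
Under exogeneity, PAF = [P(Y=1) − p₀] / P(Y=1).
PAF = (0.58936 − 0.24) / 0.58936 ≈ 0.5928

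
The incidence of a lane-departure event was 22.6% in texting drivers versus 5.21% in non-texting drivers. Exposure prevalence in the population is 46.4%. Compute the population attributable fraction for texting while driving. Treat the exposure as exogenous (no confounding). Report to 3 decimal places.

p₁ = 0.226, p₀ = 0.0521.
Overall risk P(Y=1) = π·p₁ + (1−π)·p₀ = 0.464×0.226 + 0.536×0.0521 = 0.13279.
Under exogeneity, PAF = [P(Y=1) − p₀] / P(Y=1).
PAF = (0.13279 − 0.0521) / 0.13279 ≈ 0.6076

PAF ≈ 0.608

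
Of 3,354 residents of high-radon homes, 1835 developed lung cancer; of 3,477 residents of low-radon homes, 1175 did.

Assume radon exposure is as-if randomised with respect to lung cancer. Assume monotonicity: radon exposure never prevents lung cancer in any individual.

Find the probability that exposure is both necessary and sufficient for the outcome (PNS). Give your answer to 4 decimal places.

p₁ = P(outcome | exposed) = 1835/3354 = 0.54711
p₀ = P(outcome | unexposed) = 1175/3477 = 0.33794
Under exogeneity and monotonicity, PNS = p₁ − p₀.
PNS = 0.54711 − 0.33794 = 0.20917

PNS ≈ 0.2092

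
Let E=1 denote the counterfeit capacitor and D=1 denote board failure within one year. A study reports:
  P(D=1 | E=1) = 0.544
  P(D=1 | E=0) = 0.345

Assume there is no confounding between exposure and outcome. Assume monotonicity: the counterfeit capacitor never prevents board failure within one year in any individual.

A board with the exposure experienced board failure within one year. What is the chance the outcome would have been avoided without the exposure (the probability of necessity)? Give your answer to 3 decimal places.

Let p₁ = 0.544, p₀ = 0.345.
Under exogeneity and monotonicity, PN = (p₁ − p₀) / p₁.
PN = (0.544 − 0.345) / 0.544 = 0.199 / 0.544 ≈ 0.3658

PN ≈ 0.366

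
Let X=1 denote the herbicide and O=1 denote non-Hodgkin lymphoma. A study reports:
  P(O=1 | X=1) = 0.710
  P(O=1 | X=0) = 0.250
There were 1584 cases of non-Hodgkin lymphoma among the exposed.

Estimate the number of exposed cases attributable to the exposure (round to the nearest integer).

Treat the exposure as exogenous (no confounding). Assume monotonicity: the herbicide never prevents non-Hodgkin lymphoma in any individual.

about 1026 cases

Let p₁ = 0.71, p₀ = 0.25.
PN = (p₁ − p₀)/p₁ = (0.71 − 0.25) / 0.71 ≈ 0.64789.
Attributable cases ≈ PN × (exposed cases) = 0.64789 × 1584 ≈ 1026.25.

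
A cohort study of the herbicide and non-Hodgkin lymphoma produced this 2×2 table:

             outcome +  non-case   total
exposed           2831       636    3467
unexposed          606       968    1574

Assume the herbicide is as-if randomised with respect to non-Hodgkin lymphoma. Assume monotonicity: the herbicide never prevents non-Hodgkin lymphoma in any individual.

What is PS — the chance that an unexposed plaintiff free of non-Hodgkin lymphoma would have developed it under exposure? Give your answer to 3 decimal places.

PS ≈ 0.702

p₁ = P(outcome | exposed) = 2831/3467 = 0.81656
p₀ = P(outcome | unexposed) = 606/1574 = 0.38501
Under exogeneity and monotonicity, PS = (p₁ − p₀)/(1 − p₀).
PS = (0.81656 − 0.38501) / 0.61499 ≈ 0.7017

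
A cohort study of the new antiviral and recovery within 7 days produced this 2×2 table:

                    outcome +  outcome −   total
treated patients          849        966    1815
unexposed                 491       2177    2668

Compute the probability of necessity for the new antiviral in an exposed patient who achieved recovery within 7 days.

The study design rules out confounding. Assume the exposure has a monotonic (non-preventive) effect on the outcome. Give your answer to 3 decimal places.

p₁ = P(outcome | exposed) = 849/1815 = 0.46777
p₀ = P(outcome | unexposed) = 491/2668 = 0.18403
Under exogeneity and monotonicity, PN = (p₁ − p₀)/p₁.
PN = (0.46777 − 0.18403) / 0.46777 ≈ 0.6066

PN ≈ 0.607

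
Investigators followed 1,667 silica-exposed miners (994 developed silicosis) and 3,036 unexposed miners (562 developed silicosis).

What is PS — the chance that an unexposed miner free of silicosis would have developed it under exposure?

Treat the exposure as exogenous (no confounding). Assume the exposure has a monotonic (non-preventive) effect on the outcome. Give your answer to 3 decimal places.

p₁ = P(outcome | exposed) = 994/1667 = 0.59628
p₀ = P(outcome | unexposed) = 562/3036 = 0.18511
Under exogeneity and monotonicity, PS = (p₁ − p₀) / (1 − p₀).
PS = (0.59628 − 0.18511) / (1 − 0.18511) = 0.41117 / 0.81489 ≈ 0.5046

PS ≈ 0.505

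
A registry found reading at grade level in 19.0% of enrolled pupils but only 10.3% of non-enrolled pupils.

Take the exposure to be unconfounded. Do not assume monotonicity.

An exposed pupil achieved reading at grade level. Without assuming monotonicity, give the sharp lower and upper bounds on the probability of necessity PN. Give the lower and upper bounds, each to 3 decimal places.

0.458 ≤ PN ≤ 1.000

p₁ = 0.19, p₀ = 0.103.
Under exogeneity alone the bounds on PN are max{0,(p₁−p₀)/p₁} ≤ PN ≤ min{1,(1−p₀)/p₁}.
  lower = (p₁ − p₀)/p₁ = 0.087 / 0.19 ≈ 0.4579
  upper = min{1, (1 − p₀)/p₁} = 0.897 / 0.19 ≈ 4.7211 → capped at 1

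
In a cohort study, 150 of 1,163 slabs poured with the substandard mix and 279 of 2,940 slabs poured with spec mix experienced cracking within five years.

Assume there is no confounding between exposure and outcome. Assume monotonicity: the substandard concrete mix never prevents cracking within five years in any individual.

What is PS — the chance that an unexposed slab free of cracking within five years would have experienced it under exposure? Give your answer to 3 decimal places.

p₁ = P(outcome | exposed) = 150/1163 = 0.12898
p₀ = P(outcome | unexposed) = 279/2940 = 0.094898
Under exogeneity and monotonicity, PS = (p₁ − p₀) / (1 − p₀).
PS = (0.12898 − 0.094898) / (1 − 0.094898) = 0.034079 / 0.9051 ≈ 0.0377

PS ≈ 0.038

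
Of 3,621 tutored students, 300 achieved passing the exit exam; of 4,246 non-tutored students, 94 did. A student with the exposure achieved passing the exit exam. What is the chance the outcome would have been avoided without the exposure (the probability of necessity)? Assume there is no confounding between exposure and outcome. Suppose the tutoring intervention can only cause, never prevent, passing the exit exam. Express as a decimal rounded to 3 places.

PN ≈ 0.733

p₁ = P(outcome | exposed) = 300/3621 = 0.08285
p₀ = P(outcome | unexposed) = 94/4246 = 0.022138
Under exogeneity and monotonicity, PN = (p₁ − p₀) / p₁.
PN = (0.08285 − 0.022138) / 0.08285 = 0.060712 / 0.08285 ≈ 0.7328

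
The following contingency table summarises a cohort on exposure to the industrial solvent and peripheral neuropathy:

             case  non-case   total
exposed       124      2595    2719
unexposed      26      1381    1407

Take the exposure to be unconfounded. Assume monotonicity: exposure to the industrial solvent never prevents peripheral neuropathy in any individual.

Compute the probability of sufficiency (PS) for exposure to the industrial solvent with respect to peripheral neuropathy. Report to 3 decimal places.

p₁ = P(outcome | exposed) = 124/2719 = 0.045605
p₀ = P(outcome | unexposed) = 26/1407 = 0.018479
Under exogeneity and monotonicity, PS = (p₁ − p₀)/(1 − p₀).
PS = (0.045605 − 0.018479) / 0.98152 ≈ 0.0276

PS ≈ 0.028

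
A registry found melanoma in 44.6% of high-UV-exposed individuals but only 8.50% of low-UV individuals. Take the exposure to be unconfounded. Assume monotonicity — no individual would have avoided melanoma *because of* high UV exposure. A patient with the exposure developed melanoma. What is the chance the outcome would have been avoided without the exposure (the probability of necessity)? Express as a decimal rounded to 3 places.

PN ≈ 0.809

p₁ = 0.446, p₀ = 0.085.
Under exogeneity and monotonicity, PN = (p₁ − p₀) / p₁.
PN = (0.446 − 0.085) / 0.446 = 0.361 / 0.446 ≈ 0.8094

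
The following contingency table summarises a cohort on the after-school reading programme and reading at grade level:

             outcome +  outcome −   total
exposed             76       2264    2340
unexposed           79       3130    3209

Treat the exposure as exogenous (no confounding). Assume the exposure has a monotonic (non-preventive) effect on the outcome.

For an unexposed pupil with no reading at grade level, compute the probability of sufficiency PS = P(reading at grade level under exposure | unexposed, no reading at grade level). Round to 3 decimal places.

PS ≈ 0.008

p₁ = P(outcome | exposed) = 76/2340 = 0.032479
p₀ = P(outcome | unexposed) = 79/3209 = 0.024618
Under exogeneity and monotonicity, PS = (p₁ − p₀)/(1 − p₀).
PS = (0.032479 − 0.024618) / 0.97538 ≈ 0.0081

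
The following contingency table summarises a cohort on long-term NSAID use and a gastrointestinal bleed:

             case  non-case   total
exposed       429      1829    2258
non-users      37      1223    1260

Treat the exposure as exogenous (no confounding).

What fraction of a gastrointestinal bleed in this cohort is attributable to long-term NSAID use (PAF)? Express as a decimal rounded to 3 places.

p₁ = P(outcome | exposed) = 429/2258 = 0.18999
p₀ = P(outcome | unexposed) = 37/1260 = 0.029365
Exposure prevalence π = 2258/3518 = 0.64184; overall risk P(Y=1) = 0.13246.
Under exogeneity, PAF = [P(Y=1) − p₀]/P(Y=1).
PAF = (0.13246 − 0.029365) / 0.13246 ≈ 0.7783

PAF ≈ 0.778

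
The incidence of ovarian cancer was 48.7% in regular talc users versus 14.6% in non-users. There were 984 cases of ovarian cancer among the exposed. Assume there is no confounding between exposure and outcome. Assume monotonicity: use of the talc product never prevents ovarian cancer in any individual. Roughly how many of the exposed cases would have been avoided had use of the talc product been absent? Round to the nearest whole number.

about 689 cases

p₁ = 0.487, p₀ = 0.146.
PN = (p₁ − p₀)/p₁ = (0.487 − 0.146) / 0.487 ≈ 0.70021.
Attributable cases ≈ PN × (exposed cases) = 0.70021 × 984 ≈ 689.00.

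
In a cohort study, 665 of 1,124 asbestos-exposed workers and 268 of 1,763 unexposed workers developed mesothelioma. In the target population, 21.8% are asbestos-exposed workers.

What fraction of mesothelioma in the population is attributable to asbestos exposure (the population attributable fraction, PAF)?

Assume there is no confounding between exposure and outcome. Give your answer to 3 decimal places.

p₁ = P(outcome | exposed) = 665/1124 = 0.59164
p₀ = P(outcome | unexposed) = 268/1763 = 0.15201
Overall risk P(Y=1) = π·p₁ + (1−π)·p₀ = 0.218×0.59164 + 0.782×0.15201 = 0.24785.
Under exogeneity, PAF = [P(Y=1) − p₀] / P(Y=1).
PAF = (0.24785 − 0.15201) / 0.24785 ≈ 0.3867

PAF ≈ 0.387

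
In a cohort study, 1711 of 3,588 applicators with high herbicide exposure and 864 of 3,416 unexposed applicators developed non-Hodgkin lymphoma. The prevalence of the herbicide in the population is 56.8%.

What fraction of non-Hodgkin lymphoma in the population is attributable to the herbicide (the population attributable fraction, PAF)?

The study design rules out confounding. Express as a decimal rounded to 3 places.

PAF ≈ 0.335

p₁ = P(outcome | exposed) = 1711/3588 = 0.47687
p₀ = P(outcome | unexposed) = 864/3416 = 0.25293
Overall risk P(Y=1) = π·p₁ + (1−π)·p₀ = 0.568×0.47687 + 0.432×0.25293 = 0.38013.
Under exogeneity, PAF = [P(Y=1) − p₀] / P(Y=1).
PAF = (0.38013 − 0.25293) / 0.38013 ≈ 0.3346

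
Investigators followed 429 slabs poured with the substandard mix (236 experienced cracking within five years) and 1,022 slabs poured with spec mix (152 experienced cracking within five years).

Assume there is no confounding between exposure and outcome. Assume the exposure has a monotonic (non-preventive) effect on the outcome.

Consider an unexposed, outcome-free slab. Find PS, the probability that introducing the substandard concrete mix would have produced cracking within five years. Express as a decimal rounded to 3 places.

PS ≈ 0.472

p₁ = P(outcome | exposed) = 236/429 = 0.55012
p₀ = P(outcome | unexposed) = 152/1022 = 0.14873
Under exogeneity and monotonicity, PS = (p₁ − p₀) / (1 − p₀).
PS = (0.55012 − 0.14873) / (1 − 0.14873) = 0.40139 / 0.85127 ≈ 0.4715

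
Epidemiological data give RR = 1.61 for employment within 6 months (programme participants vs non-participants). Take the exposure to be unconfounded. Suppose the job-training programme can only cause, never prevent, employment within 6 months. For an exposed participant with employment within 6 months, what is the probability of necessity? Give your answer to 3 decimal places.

Under exogeneity and monotonicity, PN = (RR − 1) / RR = 1 − 1/RR.
PN = (1.61 − 1) / 1.61 = 0.61 / 1.61 ≈ 0.3789

PN ≈ 0.379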